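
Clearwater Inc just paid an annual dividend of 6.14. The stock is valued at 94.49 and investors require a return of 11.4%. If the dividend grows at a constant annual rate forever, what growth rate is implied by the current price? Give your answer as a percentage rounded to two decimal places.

P = D₀(1+g)/(r−g) ⇒ P(r−g) = D₀(1+g) ⇒ g(P+D₀) = P·r − D₀
g = (P·r − D₀)/(P + D₀) = (94.49×0.114 − 6.14) / (94.49 + 6.14) = 0.046029

4.60%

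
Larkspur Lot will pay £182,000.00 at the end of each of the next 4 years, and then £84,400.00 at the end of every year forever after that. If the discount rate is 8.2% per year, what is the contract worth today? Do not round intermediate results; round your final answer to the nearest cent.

PV of 4-year annuity: £182,000.00 × [1 − (1+0.082)^−4] / 0.082 = 600133.23448
Perpetuity value at year 4: £84,400.00 / 0.082 = 1029268.29268
PV of perpetuity: 1029268.29268 / (1+0.082)^4 = 750964.74878
Total PV = 600133.23448 + 750964.74878 = 1351097.98326

£1351097.98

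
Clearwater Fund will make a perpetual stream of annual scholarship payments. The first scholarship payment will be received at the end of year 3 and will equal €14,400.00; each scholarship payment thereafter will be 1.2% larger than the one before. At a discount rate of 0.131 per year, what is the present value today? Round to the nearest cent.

Value at end of year 2: C₁ / (r − g) = €14,400.00 / (0.131 − 0.012) = €121,008.4034
Discount to today: PV = €121,008.4034 / (1 + 0.131)^2 = €121,008.4034 / 1.279161 = €94,599.82

€94599.82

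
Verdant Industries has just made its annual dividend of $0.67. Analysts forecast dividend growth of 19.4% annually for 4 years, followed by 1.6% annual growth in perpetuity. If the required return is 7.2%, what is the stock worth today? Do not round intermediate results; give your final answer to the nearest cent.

D_1 = 0.79998
D_2 = 0.95518
D_3 = 1.14048
D_4 = 1.36173
Terminal value at year 4: TV = D_4×(1+g_2)/(r−g_2) = 1.38352/0.056 = 24.70574
P_0 = D_1/(1+r)^1 + D_2/(1+r)^2 + D_3/(1+r)^3 + D_4/(1+r)^4 + TV/(1+r)^4
    = 0.74625 + 0.83118 + 0.92577 + 1.03113 + 18.70762 = 22.24195

$22.24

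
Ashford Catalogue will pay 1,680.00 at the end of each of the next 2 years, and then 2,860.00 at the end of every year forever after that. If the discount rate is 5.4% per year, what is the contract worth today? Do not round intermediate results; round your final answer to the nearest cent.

PV of 2-year annuity: 1,680.00 × [1 − (1+0.054)^−2] / 0.054 = 3106.19345
Perpetuity value at year 2: 2,860.00 / 0.054 = 52962.96296
PV of perpetuity: 52962.96296 / (1+0.054)^2 = 47675.03840
Total PV = 3106.19345 + 47675.03840 = 50781.23185

50781.23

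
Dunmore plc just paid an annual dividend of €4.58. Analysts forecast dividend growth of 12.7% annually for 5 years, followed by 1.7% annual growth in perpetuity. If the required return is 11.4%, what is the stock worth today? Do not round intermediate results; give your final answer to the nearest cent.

D_1 = 5.16166
D_2 = 5.81719
D_3 = 6.55597
D_4 = 7.38858
D_5 = 8.32693
Terminal value at year 5: TV = D_5×(1+g_2)/(r−g_2) = 8.46849/0.097 = 87.30403
P_0 = D_1/(1+r)^1 + D_2/(1+r)^2 + D_3/(1+r)^3 + D_4/(1+r)^4 + D_5/(1+r)^5 + TV/(1+r)^5
    = 4.63345 + 4.68752 + 4.74222 + 4.79756 + 4.85355 + 50.88717 = 74.60146

€74.60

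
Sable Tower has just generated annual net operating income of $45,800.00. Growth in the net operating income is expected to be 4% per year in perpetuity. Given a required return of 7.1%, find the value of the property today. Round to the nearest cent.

$1536516.13

D₁ = D₀ × (1 + g) = $45,800.00 × 1.04 = $47,632.0000
Growing perpetuity: P = D₁ / (r − g) = $47,632.0000 / (0.071 − 0.04) = $1,536,516.13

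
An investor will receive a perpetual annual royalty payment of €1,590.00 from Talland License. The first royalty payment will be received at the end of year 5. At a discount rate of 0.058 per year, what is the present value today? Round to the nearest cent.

Value at end of year 4: C / r = €1,590.00 / 0.058 = €27,413.7931
Discount to today: PV = €27,413.7931 / (1 + 0.058)^4 = €27,413.7931 / 1.252976 = €21,878.95

€21878.95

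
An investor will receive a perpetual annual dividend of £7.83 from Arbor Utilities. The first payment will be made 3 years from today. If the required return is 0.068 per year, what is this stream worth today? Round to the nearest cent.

£100.95

Value at end of year 2: C / r = £7.83 / 0.068 = £115.1471
Discount to today: PV = £115.1471 / (1 + 0.068)^2 = £115.1471 / 1.140624 = £100.95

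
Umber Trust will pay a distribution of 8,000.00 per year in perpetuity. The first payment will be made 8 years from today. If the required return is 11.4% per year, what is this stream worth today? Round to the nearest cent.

32960.12

Value at end of year 7: C / r = 8,000.00 / 0.114 = 70,175.4386
Discount to today: PV = 70,175.4386 / (1 + 0.114)^7 = 70,175.4386 / 2.129101 = 32,960.12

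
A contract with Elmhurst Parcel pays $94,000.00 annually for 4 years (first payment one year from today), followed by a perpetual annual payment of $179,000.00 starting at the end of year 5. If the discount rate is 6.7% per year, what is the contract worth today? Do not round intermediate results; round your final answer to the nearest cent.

$2381768.14

PV of 4-year annuity: $94,000.00 × [1 − (1+0.067)^−4] / 0.067 = 320566.15874
Perpetuity value at year 4: $179,000.00 / 0.067 = 2671641.79104
PV of perpetuity: 2671641.79104 / (1+0.067)^4 = 2061201.97813
Total PV = 320566.15874 + 2061201.97813 = 2381768.13687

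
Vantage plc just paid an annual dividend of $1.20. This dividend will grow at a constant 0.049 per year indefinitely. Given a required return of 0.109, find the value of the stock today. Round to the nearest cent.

$20.98

D₁ = D₀ × (1 + g) = $1.20 × 1.049 = $1.2588
Growing perpetuity: P = D₁ / (r − g) = $1.2588 / (0.109 − 0.049) = $20.98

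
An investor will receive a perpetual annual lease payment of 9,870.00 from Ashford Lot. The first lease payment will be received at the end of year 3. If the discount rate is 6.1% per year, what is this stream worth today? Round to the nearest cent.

Value at end of year 2: C / r = 9,870.00 / 0.061 = 161,803.2787
Discount to today: PV = 161,803.2787 / (1 + 0.061)^2 = 161,803.2787 / 1.125721 = 143,733.02

143733.02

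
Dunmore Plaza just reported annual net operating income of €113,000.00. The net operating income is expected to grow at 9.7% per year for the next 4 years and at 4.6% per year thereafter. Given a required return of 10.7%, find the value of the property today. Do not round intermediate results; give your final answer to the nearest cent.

€2310483.92

D_1 = 123961.00000
D_2 = 135985.21700
D_3 = 149175.78305
D_4 = 163645.83400
Terminal value at year 4: TV = D_4×(1+g_2)/(r−g_2) = 171173.54237/0.061 = 2806123.64539
P_0 = D_1/(1+r)^1 + D_2/(1+r)^2 + D_3/(1+r)^3 + D_4/(1+r)^4 + TV/(1+r)^4
    = 111979.22313 + 110967.66736 + 109965.24941 + 108971.88672 + 1868599.89362 = 2310483.92024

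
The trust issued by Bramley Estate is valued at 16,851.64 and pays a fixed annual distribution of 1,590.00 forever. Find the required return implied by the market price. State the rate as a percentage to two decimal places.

P = C/r ⇒ r = C/P = 1,590.00/16,851.64 = 0.094353

9.44%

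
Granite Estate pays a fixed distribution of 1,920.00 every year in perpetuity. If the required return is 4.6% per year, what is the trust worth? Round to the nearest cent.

41739.13

Level perpetuity: PV = C / r = 1,920.00 / 0.046 = 41,739.13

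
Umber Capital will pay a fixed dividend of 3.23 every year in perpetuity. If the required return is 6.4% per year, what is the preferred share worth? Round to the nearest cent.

Level perpetuity: PV = C / r = 3.23 / 0.064 = 50.47

50.47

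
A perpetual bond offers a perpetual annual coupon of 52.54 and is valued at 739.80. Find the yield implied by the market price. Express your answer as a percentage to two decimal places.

7.10%

P = C/r ⇒ r = C/P = 52.54/739.80 = 0.071019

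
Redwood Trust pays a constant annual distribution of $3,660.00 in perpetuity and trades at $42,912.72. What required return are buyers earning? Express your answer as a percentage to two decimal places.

8.53%

P = C/r ⇒ r = C/P = $3,660.00/$42,912.72 = 0.085289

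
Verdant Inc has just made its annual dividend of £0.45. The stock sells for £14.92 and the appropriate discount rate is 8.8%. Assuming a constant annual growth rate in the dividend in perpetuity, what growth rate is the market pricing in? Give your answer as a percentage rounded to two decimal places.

5.61%

P = D₀(1+g)/(r−g) ⇒ P(r−g) = D₀(1+g) ⇒ g(P+D₀) = P·r − D₀
g = (P·r − D₀)/(P + D₀) = (£14.92×0.088 − £0.45) / (£14.92 + £0.45) = 0.056146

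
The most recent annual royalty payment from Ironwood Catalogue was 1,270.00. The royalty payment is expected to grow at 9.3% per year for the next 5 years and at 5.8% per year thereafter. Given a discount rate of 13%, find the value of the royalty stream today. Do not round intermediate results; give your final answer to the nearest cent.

21553.12

D_1 = 1388.11000
D_2 = 1517.20423
D_3 = 1658.30422
D_4 = 1812.52652
D_5 = 1981.09148
Terminal value at year 5: TV = D_5×(1+g_2)/(r−g_2) = 2095.99479/0.072 = 29111.03872
P_0 = D_1/(1+r)^1 + D_2/(1+r)^2 + D_3/(1+r)^3 + D_4/(1+r)^4 + D_5/(1+r)^5 + TV/(1+r)^5
    = 1228.41593 + 1188.19346 + 1149.28801 + 1111.65646 + 1075.25709 + 15800.30551 = 21553.11646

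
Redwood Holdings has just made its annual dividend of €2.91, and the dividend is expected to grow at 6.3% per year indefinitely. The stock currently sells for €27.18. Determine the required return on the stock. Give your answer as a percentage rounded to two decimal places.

D₁ = €2.91 × 1.063 = €3.0933
P = D₁/(r − g) ⇒ r = D₁/P + g = €3.0933/€27.18 + 0.063 = 0.113809 + 0.063 = 0.176809

17.68%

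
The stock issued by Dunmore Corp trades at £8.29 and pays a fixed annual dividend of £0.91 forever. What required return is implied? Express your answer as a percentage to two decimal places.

P = C/r ⇒ r = C/P = £0.91/£8.29 = 0.109771

10.98%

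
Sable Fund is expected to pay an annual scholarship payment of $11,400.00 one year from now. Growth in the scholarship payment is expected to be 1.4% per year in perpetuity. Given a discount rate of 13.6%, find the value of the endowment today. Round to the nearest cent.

$93442.62

Growing perpetuity: P = D₁ / (r − g) = $11,400.0000 / (0.136 − 0.014) = $93,442.62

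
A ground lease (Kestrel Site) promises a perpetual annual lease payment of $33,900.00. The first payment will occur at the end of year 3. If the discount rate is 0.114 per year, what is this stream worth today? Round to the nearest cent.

Value at end of year 2: C / r = $33,900.00 / 0.114 = $297,368.4211
Discount to today: PV = $297,368.4211 / (1 + 0.114)^2 = $297,368.4211 / 1.240996 = $239,620.77

$239620.77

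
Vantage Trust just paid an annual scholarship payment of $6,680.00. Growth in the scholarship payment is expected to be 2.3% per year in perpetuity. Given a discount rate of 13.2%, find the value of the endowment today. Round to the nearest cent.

$62693.94

D₁ = D₀ × (1 + g) = $6,680.00 × 1.023 = $6,833.6400
Growing perpetuity: P = D₁ / (r − g) = $6,833.6400 / (0.132 − 0.023) = $62,693.94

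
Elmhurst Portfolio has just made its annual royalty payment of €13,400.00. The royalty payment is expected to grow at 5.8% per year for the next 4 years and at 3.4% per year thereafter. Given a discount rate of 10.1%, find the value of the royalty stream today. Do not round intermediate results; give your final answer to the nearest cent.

€224904.20

D_1 = 14177.20000
D_2 = 14999.47760
D_3 = 15869.44730
D_4 = 16789.87524
Terminal value at year 4: TV = D_4×(1+g_2)/(r−g_2) = 17360.73100/0.067 = 259115.38810
P_0 = D_1/(1+r)^1 + D_2/(1+r)^2 + D_3/(1+r)^3 + D_4/(1+r)^4 + TV/(1+r)^4
    = 12876.65758 + 12373.75452 + 11890.49253 + 11426.10454 + 176337.19547 = 224904.20465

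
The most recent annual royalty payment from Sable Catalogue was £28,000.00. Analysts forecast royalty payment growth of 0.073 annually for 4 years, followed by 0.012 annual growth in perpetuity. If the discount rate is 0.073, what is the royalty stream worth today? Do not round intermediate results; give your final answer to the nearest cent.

D_1 = 30044.00000
D_2 = 32237.21200
D_3 = 34590.52848
D_4 = 37115.63705
Terminal value at year 4: TV = D_4×(1+g_2)/(r−g_2) = 37561.02470/0.061 = 615754.50327
P_0 = D_1/(1+r)^1 + D_2/(1+r)^2 + D_3/(1+r)^3 + D_4/(1+r)^4 + TV/(1+r)^4
    = 28000.00000 + 28000.00000 + 28000.00000 + 28000.00000 + 464524.59016 = 576524.59016

£576524.59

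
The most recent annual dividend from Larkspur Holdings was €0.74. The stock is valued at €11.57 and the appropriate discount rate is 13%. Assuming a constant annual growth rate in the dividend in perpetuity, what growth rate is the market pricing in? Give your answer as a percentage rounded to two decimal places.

6.21%

P = D₀(1+g)/(r−g) ⇒ P(r−g) = D₀(1+g) ⇒ g(P+D₀) = P·r − D₀
g = (P·r − D₀)/(P + D₀) = (€11.57×0.13 − €0.74) / (€11.57 + €0.74) = 0.062071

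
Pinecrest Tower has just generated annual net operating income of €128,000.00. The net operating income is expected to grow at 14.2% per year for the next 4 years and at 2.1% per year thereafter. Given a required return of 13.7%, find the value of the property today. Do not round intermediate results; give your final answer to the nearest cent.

D_1 = 146176.00000
D_2 = 166932.99200
D_3 = 190637.47686
D_4 = 217707.99858
Terminal value at year 4: TV = D_4×(1+g_2)/(r−g_2) = 222279.86655/0.116 = 1916205.74611
P_0 = D_1/(1+r)^1 + D_2/(1+r)^2 + D_3/(1+r)^3 + D_4/(1+r)^4 + TV/(1+r)^4
    = 128562.88478 + 129128.24488 + 129696.09116 + 130266.43457 + 1146569.22150 = 1664222.87689

€1664222.88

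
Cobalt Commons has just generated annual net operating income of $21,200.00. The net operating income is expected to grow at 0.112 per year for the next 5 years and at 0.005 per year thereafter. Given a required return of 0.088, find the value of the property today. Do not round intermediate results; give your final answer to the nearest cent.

$399512.56

D_1 = 23574.40000
D_2 = 26214.73280
D_3 = 29150.78287
D_4 = 32415.67056
D_5 = 36046.22566
Terminal value at year 5: TV = D_5×(1+g_2)/(r−g_2) = 36226.45679/0.083 = 436463.33477
P_0 = D_1/(1+r)^1 + D_2/(1+r)^2 + D_3/(1+r)^3 + D_4/(1+r)^4 + D_5/(1+r)^5 + TV/(1+r)^5
    = 21667.64706 + 22145.60986 + 22634.11596 + 23133.39793 + 23643.69347 + 286288.09568 = 399512.55996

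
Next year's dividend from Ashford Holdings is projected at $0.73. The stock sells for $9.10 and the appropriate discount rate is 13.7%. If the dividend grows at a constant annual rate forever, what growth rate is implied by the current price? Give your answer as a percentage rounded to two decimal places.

5.68%

P = D₁/(r−g) ⇒ g = r − D₁/P = 0.137 − $0.73/$9.10 = 0.056780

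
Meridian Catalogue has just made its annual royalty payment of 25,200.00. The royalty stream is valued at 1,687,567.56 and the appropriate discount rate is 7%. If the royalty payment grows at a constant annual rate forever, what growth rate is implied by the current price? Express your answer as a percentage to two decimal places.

5.43%

P = D₀(1+g)/(r−g) ⇒ P(r−g) = D₀(1+g) ⇒ g(P+D₀) = P·r − D₀
g = (P·r − D₀)/(P + D₀) = (1,687,567.56×0.07 − 25,200.00) / (1,687,567.56 + 25,200.00) = 0.054257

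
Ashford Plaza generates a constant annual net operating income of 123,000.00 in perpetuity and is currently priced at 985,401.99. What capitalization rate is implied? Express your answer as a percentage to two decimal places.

P = C/r ⇒ r = C/P = 123,000.00/985,401.99 = 0.124822

12.48%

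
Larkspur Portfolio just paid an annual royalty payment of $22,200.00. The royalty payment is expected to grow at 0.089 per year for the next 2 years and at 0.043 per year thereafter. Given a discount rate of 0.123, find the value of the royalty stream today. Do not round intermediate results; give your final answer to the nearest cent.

$314576.03

D_1 = 24175.80000
D_2 = 26327.44620
Terminal value at year 2: TV = D_2×(1+g_2)/(r−g_2) = 27459.52639/0.08 = 343244.07983
P_0 = D_1/(1+r)^1 + D_2/(1+r)^2 + TV/(1+r)^2
    = 21527.87177 + 20876.09293 + 272172.06157 = 314576.02627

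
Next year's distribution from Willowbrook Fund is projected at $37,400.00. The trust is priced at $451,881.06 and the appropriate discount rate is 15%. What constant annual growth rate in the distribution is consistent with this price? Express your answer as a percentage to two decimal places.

P = D₁/(r−g) ⇒ g = r − D₁/P = 0.15 − $37,400.00/$451,881.06 = 0.067235

6.72%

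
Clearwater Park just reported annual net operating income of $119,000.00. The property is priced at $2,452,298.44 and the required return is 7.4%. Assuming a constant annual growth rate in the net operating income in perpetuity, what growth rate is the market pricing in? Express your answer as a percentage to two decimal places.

2.43%

P = D₀(1+g)/(r−g) ⇒ P(r−g) = D₀(1+g) ⇒ g(P+D₀) = P·r − D₀
g = (P·r − D₀)/(P + D₀) = ($2,452,298.44×0.074 − $119,000.00) / ($2,452,298.44 + $119,000.00) = 0.024295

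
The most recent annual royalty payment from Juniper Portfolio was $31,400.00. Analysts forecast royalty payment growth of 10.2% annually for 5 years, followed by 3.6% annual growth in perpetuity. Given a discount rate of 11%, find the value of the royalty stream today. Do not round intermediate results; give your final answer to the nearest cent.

D_1 = 34602.80000
D_2 = 38132.28560
D_3 = 42021.77873
D_4 = 46308.00016
D_5 = 51031.41618
Terminal value at year 5: TV = D_5×(1+g_2)/(r−g_2) = 52868.54716/0.074 = 714439.82650
P_0 = D_1/(1+r)^1 + D_2/(1+r)^2 + D_3/(1+r)^3 + D_4/(1+r)^4 + D_5/(1+r)^5 + TV/(1+r)^5
    = 31173.69369 + 30949.01842 + 30725.96244 + 30504.51406 + 30284.66170 + 423985.26385 = 577623.11417

$577623.11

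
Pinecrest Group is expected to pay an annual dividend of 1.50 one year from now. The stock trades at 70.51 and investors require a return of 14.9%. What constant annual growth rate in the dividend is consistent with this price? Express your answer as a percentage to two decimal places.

P = D₁/(r−g) ⇒ g = r − D₁/P = 0.149 − 1.50/70.51 = 0.127726

12.77%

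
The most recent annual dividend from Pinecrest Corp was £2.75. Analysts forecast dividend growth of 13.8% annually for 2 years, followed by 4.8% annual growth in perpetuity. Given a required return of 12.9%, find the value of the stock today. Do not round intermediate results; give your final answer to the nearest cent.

£41.72

D_1 = 3.12950
D_2 = 3.56137
Terminal value at year 2: TV = D_2×(1+g_2)/(r−g_2) = 3.73232/0.081 = 46.07799
P_0 = D_1/(1+r)^1 + D_2/(1+r)^2 + TV/(1+r)^2
    = 2.77192 + 2.79402 + 36.14977 = 41.71572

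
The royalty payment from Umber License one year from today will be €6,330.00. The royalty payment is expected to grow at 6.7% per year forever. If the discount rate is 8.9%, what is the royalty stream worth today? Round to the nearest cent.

€287727.27

Growing perpetuity: P = D₁ / (r − g) = €6,330.0000 / (0.089 − 0.067) = €287,727.27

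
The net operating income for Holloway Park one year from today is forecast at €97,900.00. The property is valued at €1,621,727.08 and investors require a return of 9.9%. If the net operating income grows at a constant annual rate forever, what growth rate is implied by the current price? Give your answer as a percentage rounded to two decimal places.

3.86%

P = D₁/(r−g) ⇒ g = r − D₁/P = 0.099 − €97,900.00/€1,621,727.08 = 0.038632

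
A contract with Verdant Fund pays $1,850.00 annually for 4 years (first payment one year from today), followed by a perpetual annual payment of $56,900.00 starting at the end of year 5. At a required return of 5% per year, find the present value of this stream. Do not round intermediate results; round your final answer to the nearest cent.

PV of 4-year annuity: $1,850.00 × [1 − (1+0.05)^−4] / 0.05 = 6560.00843
Perpetuity value at year 4: $56,900.00 / 0.05 = 1138000.00000
PV of perpetuity: 1138000.00000 / (1+0.05)^4 = 936235.41631
Total PV = 6560.00843 + 936235.41631 = 942795.42475

$942795.42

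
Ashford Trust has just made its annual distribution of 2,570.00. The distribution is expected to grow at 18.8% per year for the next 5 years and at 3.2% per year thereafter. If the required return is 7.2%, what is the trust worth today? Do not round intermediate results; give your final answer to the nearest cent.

D_1 = 3053.16000
D_2 = 3627.15408
D_3 = 4309.05905
D_4 = 5119.16215
D_5 = 6081.56463
Terminal value at year 5: TV = D_5×(1+g_2)/(r−g_2) = 6276.17470/0.04 = 156904.36750
P_0 = D_1/(1+r)^1 + D_2/(1+r)^2 + D_3/(1+r)^3 + D_4/(1+r)^4 + D_5/(1+r)^5 + TV/(1+r)^5
    = 2848.09701 + 3156.28662 + 3497.82509 + 3876.32109 + 4295.77375 + 110830.96273 = 128505.26630

128505.27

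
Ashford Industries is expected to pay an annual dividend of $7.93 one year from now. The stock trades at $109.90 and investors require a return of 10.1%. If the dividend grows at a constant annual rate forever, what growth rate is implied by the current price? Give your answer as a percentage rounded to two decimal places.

P = D₁/(r−g) ⇒ g = r − D₁/P = 0.101 − $7.93/$109.90 = 0.028843

2.88%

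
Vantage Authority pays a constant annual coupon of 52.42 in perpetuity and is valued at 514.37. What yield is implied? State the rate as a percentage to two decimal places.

10.19%

P = C/r ⇒ r = C/P = 52.42/514.37 = 0.101911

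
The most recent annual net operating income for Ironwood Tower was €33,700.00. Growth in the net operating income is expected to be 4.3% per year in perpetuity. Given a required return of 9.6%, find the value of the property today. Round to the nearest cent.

€663190.57

D₁ = D₀ × (1 + g) = €33,700.00 × 1.043 = €35,149.1000
Growing perpetuity: P = D₁ / (r − g) = €35,149.1000 / (0.096 − 0.043) = €663,190.57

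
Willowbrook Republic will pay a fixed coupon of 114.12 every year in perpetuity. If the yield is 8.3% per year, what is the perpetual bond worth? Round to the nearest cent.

Level perpetuity: PV = C / r = 114.12 / 0.083 = 1,374.94

1374.94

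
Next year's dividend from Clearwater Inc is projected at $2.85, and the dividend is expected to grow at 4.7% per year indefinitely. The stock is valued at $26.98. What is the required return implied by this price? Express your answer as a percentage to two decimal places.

15.26%

P = D₁/(r − g) ⇒ r = D₁/P + g = $2.8500/$26.98 + 0.047 = 0.105634 + 0.047 = 0.152634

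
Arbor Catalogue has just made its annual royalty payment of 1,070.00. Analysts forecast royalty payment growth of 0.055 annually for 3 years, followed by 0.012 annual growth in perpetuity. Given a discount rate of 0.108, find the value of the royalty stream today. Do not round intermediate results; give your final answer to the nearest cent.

D_1 = 1128.85000
D_2 = 1190.93675
D_3 = 1256.43827
Terminal value at year 3: TV = D_3×(1+g_2)/(r−g_2) = 1271.51553/0.096 = 13244.95344
P_0 = D_1/(1+r)^1 + D_2/(1+r)^2 + D_3/(1+r)^3 + TV/(1+r)^3
    = 1018.81769 + 970.08363 + 923.68071 + 9737.13418 = 12649.71622

12649.72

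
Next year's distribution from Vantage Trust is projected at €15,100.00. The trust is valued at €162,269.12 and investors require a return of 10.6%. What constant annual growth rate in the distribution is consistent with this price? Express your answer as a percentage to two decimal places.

1.29%

P = D₁/(r−g) ⇒ g = r − D₁/P = 0.106 − €15,100.00/€162,269.12 = 0.012945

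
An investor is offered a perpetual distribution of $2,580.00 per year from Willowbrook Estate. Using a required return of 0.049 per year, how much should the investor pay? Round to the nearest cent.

Level perpetuity: PV = C / r = $2,580.00 / 0.049 = $52,653.06

$52653.06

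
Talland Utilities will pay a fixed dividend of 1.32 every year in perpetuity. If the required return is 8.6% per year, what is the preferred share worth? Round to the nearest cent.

15.35

Level perpetuity: PV = C / r = 1.32 / 0.086 = 15.35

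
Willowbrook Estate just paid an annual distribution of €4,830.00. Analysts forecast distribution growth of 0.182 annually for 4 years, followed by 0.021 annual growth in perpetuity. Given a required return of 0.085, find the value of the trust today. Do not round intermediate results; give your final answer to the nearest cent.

€132570.18

D_1 = 5709.06000
D_2 = 6748.10892
D_3 = 7976.26474
D_4 = 9427.94493
Terminal value at year 4: TV = D_4×(1+g_2)/(r−g_2) = 9625.93177/0.064 = 150405.18391
P_0 = D_1/(1+r)^1 + D_2/(1+r)^2 + D_3/(1+r)^3 + D_4/(1+r)^4 + TV/(1+r)^4
    = 5261.80645 + 5732.21680 + 6244.68226 + 6802.96261 + 108528.51293 = 132570.18105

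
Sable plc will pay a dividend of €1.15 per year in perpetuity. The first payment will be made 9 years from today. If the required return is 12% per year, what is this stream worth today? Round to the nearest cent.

€3.87

Value at end of year 8: C / r = €1.15 / 0.12 = €9.5833
Discount to today: PV = €9.5833 / (1 + 0.12)^8 = €9.5833 / 2.475963 = €3.87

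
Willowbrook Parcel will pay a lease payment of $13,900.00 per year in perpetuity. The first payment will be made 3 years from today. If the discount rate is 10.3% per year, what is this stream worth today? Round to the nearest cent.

$110924.26

Value at end of year 2: C / r = $13,900.00 / 0.103 = $134,951.4563
Discount to today: PV = $134,951.4563 / (1 + 0.103)^2 = $134,951.4563 / 1.216609 = $110,924.26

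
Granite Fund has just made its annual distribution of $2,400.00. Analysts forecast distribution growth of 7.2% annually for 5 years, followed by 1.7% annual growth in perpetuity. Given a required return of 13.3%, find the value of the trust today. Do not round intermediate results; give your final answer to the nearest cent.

D_1 = 2572.80000
D_2 = 2758.04160
D_3 = 2956.62060
D_4 = 3169.49728
D_5 = 3397.70108
Terminal value at year 5: TV = D_5×(1+g_2)/(r−g_2) = 3455.46200/0.116 = 29788.46552
P_0 = D_1/(1+r)^1 + D_2/(1+r)^2 + D_3/(1+r)^3 + D_4/(1+r)^4 + D_5/(1+r)^5 + TV/(1+r)^5
    = 2270.78553 + 2148.52788 + 2032.85250 + 1923.40501 + 1819.85011 + 15955.06519 = 26150.48621

$26150.49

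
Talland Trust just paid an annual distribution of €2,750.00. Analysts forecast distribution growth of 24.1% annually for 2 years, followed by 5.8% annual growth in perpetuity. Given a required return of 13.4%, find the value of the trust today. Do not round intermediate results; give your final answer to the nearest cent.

D_1 = 3412.75000
D_2 = 4235.22275
Terminal value at year 2: TV = D_2×(1+g_2)/(r−g_2) = 4480.86567/0.076 = 58958.75881
P_0 = D_1/(1+r)^1 + D_2/(1+r)^2 + TV/(1+r)^2
    = 3009.47972 + 3293.44297 + 45848.19295 = 52151.11564

€52151.12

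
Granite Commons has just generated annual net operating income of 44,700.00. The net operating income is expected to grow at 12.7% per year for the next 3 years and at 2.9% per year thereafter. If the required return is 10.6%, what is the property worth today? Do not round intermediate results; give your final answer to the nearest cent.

D_1 = 50376.90000
D_2 = 56774.76630
D_3 = 63985.16162
Terminal value at year 3: TV = D_3×(1+g_2)/(r−g_2) = 65840.73131/0.077 = 855074.43256
P_0 = D_1/(1+r)^1 + D_2/(1+r)^2 + D_3/(1+r)^3 + TV/(1+r)^3
    = 45548.73418 + 46413.58356 + 47294.85413 + 632031.23252 = 771288.40439

771288.40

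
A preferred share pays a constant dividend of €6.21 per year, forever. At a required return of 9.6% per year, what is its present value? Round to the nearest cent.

Level perpetuity: PV = C / r = €6.21 / 0.096 = €64.69

€64.69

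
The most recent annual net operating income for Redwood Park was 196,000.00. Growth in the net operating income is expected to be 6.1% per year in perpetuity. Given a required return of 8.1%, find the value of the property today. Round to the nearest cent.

10397800.00

D₁ = D₀ × (1 + g) = 196,000.00 × 1.061 = 207,956.0000
Growing perpetuity: P = D₁ / (r − g) = 207,956.0000 / (0.081 − 0.061) = 10,397,800.00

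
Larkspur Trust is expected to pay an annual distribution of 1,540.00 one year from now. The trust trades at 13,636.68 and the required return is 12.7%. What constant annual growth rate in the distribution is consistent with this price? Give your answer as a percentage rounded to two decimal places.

P = D₁/(r−g) ⇒ g = r − D₁/P = 0.127 − 1,540.00/13,636.68 = 0.014069

1.41%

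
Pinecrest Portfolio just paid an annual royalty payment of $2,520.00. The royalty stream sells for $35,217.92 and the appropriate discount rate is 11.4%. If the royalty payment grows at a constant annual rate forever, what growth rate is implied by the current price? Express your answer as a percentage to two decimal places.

P = D₀(1+g)/(r−g) ⇒ P(r−g) = D₀(1+g) ⇒ g(P+D₀) = P·r − D₀
g = (P·r − D₀)/(P + D₀) = ($35,217.92×0.114 − $2,520.00) / ($35,217.92 + $2,520.00) = 0.039611

3.96%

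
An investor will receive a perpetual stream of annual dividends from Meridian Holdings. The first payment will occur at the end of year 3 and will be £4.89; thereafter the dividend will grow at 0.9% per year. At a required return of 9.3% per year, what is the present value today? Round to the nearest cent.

Value at end of year 2: C₁ / (r − g) = £4.89 / (0.093 − 0.009) = £58.2143
Discount to today: PV = £58.2143 / (1 + 0.093)^2 = £58.2143 / 1.194649 = £48.73

£48.73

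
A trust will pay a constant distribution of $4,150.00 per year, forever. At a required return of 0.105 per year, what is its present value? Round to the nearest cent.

Level perpetuity: PV = C / r = $4,150.00 / 0.105 = $39,523.81

$39523.81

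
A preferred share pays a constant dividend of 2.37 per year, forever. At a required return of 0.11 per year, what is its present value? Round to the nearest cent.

Level perpetuity: PV = C / r = 2.37 / 0.11 = 21.55

21.55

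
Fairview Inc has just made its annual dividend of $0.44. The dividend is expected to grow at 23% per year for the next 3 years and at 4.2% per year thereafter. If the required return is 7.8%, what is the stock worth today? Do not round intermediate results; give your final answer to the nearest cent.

D_1 = 0.54120
D_2 = 0.66568
D_3 = 0.81878
Terminal value at year 3: TV = D_3×(1+g_2)/(r−g_2) = 0.85317/0.036 = 23.69918
P_0 = D_1/(1+r)^1 + D_2/(1+r)^2 + D_3/(1+r)^3 + TV/(1+r)^3
    = 0.50204 + 0.57283 + 0.65360 + 18.91808 = 20.64655

$20.65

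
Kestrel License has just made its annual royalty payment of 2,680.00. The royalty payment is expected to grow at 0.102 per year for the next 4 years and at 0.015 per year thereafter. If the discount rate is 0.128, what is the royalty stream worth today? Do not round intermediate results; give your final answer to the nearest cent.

32045.02

D_1 = 2953.36000
D_2 = 3254.60272
D_3 = 3586.57220
D_4 = 3952.40256
Terminal value at year 4: TV = D_4×(1+g_2)/(r−g_2) = 4011.68860/0.113 = 35501.66903
P_0 = D_1/(1+r)^1 + D_2/(1+r)^2 + D_3/(1+r)^3 + D_4/(1+r)^4 + TV/(1+r)^4
    = 2618.22695 + 2557.87775 + 2498.91957 + 2441.32036 + 21928.67405 = 32045.01869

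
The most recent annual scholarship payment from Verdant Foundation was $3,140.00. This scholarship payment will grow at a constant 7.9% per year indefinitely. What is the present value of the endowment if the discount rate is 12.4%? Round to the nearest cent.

$75290.22

D₁ = D₀ × (1 + g) = $3,140.00 × 1.079 = $3,388.0600
Growing perpetuity: P = D₁ / (r − g) = $3,388.0600 / (0.124 − 0.079) = $75,290.22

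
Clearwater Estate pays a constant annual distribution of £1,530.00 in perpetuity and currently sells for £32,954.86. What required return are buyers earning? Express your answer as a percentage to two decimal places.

4.64%

P = C/r ⇒ r = C/P = £1,530.00/£32,954.86 = 0.046427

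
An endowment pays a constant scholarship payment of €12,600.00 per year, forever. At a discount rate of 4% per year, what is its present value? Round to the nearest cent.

€315000.00

Level perpetuity: PV = C / r = €12,600.00 / 0.04 = €315,000.00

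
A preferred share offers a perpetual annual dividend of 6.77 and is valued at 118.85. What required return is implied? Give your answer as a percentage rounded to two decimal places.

5.70%

P = C/r ⇒ r = C/P = 6.77/118.85 = 0.056963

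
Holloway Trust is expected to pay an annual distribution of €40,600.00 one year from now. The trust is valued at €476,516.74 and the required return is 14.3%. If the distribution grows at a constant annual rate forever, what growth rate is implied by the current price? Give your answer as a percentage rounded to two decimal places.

5.78%

P = D₁/(r−g) ⇒ g = r − D₁/P = 0.143 − €40,600.00/€476,516.74 = 0.057798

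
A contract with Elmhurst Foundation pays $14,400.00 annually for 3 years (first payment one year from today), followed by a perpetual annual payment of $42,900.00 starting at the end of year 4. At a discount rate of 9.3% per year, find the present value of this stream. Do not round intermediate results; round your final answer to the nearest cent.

$389532.41

PV of 3-year annuity: $14,400.00 × [1 − (1+0.093)^−3] / 0.093 = 36256.63136
Perpetuity value at year 3: $42,900.00 / 0.093 = 461290.32258
PV of perpetuity: 461290.32258 / (1+0.093)^3 = 353275.77498
Total PV = 36256.63136 + 353275.77498 = 389532.40635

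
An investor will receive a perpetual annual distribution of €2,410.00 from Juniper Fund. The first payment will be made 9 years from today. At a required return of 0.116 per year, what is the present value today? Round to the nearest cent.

€8634.67

Value at end of year 8: C / r = €2,410.00 / 0.116 = €20,775.8621
Discount to today: PV = €20,775.8621 / (1 + 0.116)^8 = €20,775.8621 / 2.406099 = €8,634.67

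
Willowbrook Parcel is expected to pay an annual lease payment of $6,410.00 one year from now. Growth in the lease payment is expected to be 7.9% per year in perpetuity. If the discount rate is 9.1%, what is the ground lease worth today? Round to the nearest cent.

$534166.67

Growing perpetuity: P = D₁ / (r − g) = $6,410.0000 / (0.091 − 0.079) = $534,166.67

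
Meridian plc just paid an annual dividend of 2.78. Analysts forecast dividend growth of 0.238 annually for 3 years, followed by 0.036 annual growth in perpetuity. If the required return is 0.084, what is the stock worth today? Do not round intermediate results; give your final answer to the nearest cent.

100.32

D_1 = 3.44164
D_2 = 4.26075
D_3 = 5.27481
Terminal value at year 3: TV = D_3×(1+g_2)/(r−g_2) = 5.46470/0.048 = 113.84796
P_0 = D_1/(1+r)^1 + D_2/(1+r)^2 + D_3/(1+r)^3 + TV/(1+r)^3
    = 3.17494 + 3.62600 + 4.14113 + 89.37939 = 100.32147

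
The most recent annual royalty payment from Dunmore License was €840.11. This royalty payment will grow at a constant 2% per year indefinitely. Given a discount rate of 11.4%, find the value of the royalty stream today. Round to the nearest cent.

€9116.09

D₁ = D₀ × (1 + g) = €840.11 × 1.02 = €856.9122
Growing perpetuity: P = D₁ / (r − g) = €856.9122 / (0.114 − 0.02) = €9,116.09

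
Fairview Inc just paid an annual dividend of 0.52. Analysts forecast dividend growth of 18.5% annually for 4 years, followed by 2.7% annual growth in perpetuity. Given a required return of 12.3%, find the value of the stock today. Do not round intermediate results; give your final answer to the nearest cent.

9.28

D_1 = 0.61620
D_2 = 0.73020
D_3 = 0.86528
D_4 = 1.02536
Terminal value at year 4: TV = D_4×(1+g_2)/(r−g_2) = 1.05305/0.096 = 10.96923
P_0 = D_1/(1+r)^1 + D_2/(1+r)^2 + D_3/(1+r)^3 + D_4/(1+r)^4 + TV/(1+r)^4
    = 0.54871 + 0.57900 + 0.61097 + 0.64470 + 6.89695 = 9.28033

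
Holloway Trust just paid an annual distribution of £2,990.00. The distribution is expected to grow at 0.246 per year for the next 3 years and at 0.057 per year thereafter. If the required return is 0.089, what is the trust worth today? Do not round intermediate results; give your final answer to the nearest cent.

£159747.49

D_1 = 3725.54000
D_2 = 4642.02284
D_3 = 5783.96046
Terminal value at year 3: TV = D_3×(1+g_2)/(r−g_2) = 6113.64620/0.032 = 191051.44390
P_0 = D_1/(1+r)^1 + D_2/(1+r)^2 + D_3/(1+r)^3 + TV/(1+r)^3
    = 3421.06520 + 3914.27662 + 4478.59382 + 147933.55196 = 159747.48759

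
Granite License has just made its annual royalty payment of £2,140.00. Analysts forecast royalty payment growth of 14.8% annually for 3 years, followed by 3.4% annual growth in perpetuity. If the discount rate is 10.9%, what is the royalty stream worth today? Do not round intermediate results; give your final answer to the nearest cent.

D_1 = 2456.72000
D_2 = 2820.31456
D_3 = 3237.72111
Terminal value at year 3: TV = D_3×(1+g_2)/(r−g_2) = 3347.80363/0.075 = 44637.38177
P_0 = D_1/(1+r)^1 + D_2/(1+r)^2 + D_3/(1+r)^3 + TV/(1+r)^3
    = 2215.25699 + 2293.16053 + 2373.80368 + 32726.84009 = 39609.06129

£39609.06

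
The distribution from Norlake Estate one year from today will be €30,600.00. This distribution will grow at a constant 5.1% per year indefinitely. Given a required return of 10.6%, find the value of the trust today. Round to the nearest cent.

Growing perpetuity: P = D₁ / (r − g) = €30,600.0000 / (0.106 − 0.051) = €556,363.64

€556363.64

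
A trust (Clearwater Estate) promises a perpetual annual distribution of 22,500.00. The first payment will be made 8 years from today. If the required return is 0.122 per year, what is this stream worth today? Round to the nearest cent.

82389.66

Value at end of year 7: C / r = 22,500.00 / 0.122 = 184,426.2295
Discount to today: PV = 184,426.2295 / (1 + 0.122)^7 = 184,426.2295 / 2.238463 = 82,389.66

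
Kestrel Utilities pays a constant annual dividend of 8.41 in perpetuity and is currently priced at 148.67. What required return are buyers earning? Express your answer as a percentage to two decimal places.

5.66%

P = C/r ⇒ r = C/P = 8.41/148.67 = 0.056568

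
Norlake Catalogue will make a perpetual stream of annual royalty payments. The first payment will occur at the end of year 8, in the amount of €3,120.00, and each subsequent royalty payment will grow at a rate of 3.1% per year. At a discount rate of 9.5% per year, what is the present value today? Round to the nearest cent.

Value at end of year 7: C₁ / (r − g) = €3,120.00 / (0.095 − 0.031) = €48,750.0000
Discount to today: PV = €48,750.0000 / (1 + 0.095)^7 = €48,750.0000 / 1.887552 = €25,827.11

€25827.11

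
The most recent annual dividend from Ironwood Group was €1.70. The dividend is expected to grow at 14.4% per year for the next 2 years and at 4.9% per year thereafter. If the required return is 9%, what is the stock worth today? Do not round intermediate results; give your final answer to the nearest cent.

D_1 = 1.94480
D_2 = 2.22485
Terminal value at year 2: TV = D_2×(1+g_2)/(r−g_2) = 2.33387/0.041 = 56.92363
P_0 = D_1/(1+r)^1 + D_2/(1+r)^2 + TV/(1+r)^2
    = 1.78422 + 1.87261 + 47.91148 = 51.56832

€51.57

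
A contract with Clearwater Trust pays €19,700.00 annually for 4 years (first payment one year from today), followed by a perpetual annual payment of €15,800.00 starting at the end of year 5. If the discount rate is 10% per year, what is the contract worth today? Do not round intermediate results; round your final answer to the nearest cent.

€170362.48

PV of 4-year annuity: €19,700.00 × [1 − (1+0.1)^−4] / 0.1 = 62446.34929
Perpetuity value at year 4: €15,800.00 / 0.1 = 158000.00000
PV of perpetuity: 158000.00000 / (1+0.1)^4 = 107916.12595
Total PV = 62446.34929 + 107916.12595 = 170362.47524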